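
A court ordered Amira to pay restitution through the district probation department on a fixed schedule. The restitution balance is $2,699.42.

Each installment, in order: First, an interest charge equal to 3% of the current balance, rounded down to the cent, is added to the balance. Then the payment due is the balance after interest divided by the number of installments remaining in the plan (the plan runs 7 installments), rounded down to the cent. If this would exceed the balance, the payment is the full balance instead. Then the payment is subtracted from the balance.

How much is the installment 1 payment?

# | Opening | Interest | Payment | End bal
1 | $2,699.42 | $80.98 | $397.20 | $2,383.20

$397.20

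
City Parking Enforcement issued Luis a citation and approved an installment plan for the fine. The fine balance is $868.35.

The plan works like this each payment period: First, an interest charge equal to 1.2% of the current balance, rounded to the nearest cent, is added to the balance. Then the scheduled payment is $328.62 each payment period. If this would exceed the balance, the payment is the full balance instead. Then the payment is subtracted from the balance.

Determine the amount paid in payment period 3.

Payment period 1: $868.35 +$10.42 interest = $878.77; pay $328.62 → $550.15
Payment period 2: $550.15 +$6.60 interest = $556.75; pay $328.62 → $228.13
Payment period 3: $228.13 +$2.74 interest = $230.87; pay $230.87 → $0.00

$230.87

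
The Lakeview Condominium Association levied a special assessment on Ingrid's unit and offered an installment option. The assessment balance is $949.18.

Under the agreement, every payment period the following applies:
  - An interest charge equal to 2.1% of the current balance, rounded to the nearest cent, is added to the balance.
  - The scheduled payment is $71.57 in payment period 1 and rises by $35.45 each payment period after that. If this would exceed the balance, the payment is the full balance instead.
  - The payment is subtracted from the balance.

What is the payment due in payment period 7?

Payment period 1: $949.18 +$19.93 interest = $969.11; pay $71.57 → $897.54
Payment period 2: $897.54 +$18.85 interest = $916.39; pay $107.02 → $809.37
Payment period 3: $809.37 +$17.00 interest = $826.37; pay $142.47 → $683.90
Payment period 4: $683.90 +$14.36 interest = $698.26; pay $177.92 → $520.34
Payment period 5: $520.34 +$10.93 interest = $531.27; pay $213.37 → $317.90
Payment period 6: $317.90 +$6.68 interest = $324.58; pay $248.82 → $75.76
Payment period 7: $75.76 +$1.59 interest = $77.35; pay $77.35 → $0.00

$77.35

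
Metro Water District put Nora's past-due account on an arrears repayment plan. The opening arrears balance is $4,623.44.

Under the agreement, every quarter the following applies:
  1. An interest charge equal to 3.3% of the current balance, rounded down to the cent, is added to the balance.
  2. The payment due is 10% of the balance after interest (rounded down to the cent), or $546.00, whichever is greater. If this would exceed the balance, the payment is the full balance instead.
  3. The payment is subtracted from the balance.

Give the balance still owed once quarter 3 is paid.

$3,403.77

Quarter 1: opening $4,623.44; interest $152.57 → $4,776.01; payment $546.00; balance $4,230.01
Quarter 2: opening $4,230.01; interest $139.59 → $4,369.60; payment $546.00; balance $3,823.60
Quarter 3: opening $3,823.60; interest $126.17 → $3,949.77; payment $546.00; balance $3,403.77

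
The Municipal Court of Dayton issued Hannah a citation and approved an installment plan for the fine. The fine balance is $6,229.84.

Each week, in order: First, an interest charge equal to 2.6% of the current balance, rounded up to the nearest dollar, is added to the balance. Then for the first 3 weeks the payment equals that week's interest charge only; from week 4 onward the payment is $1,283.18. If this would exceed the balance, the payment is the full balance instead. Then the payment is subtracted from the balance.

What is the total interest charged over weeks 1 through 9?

$1,007.00

Week 1: $6,229.84 +$162.00 interest = $6,391.84; pay $162.00 → $6,229.84
Week 2: $6,229.84 +$162.00 interest = $6,391.84; pay $162.00 → $6,229.84
Week 3: $6,229.84 +$162.00 interest = $6,391.84; pay $162.00 → $6,229.84
Week 4: $6,229.84 +$162.00 interest = $6,391.84; pay $1,283.18 → $5,108.66
Week 5: $5,108.66 +$133.00 interest = $5,241.66; pay $1,283.18 → $3,958.48
Week 6: $3,958.48 +$103.00 interest = $4,061.48; pay $1,283.18 → $2,778.30
Week 7: $2,778.30 +$73.00 interest = $2,851.30; pay $1,283.18 → $1,568.12
Week 8: $1,568.12 +$41.00 interest = $1,609.12; pay $1,283.18 → $325.94
Week 9: $325.94 +$9.00 interest = $334.94; pay $334.94 → $0.00
Total interest: $162.00 + $162.00 + $162.00 + $162.00 + $133.00 + $103.00 + $73.00 + $41.00 + $9.00 = $1,007.00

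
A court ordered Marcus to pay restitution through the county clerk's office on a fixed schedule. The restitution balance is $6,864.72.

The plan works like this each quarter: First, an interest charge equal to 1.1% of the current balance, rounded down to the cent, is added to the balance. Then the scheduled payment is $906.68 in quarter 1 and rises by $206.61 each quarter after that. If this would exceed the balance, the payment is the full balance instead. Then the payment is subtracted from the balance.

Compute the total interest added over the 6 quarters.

$268.04

Quarter 1: opening $6,864.72; interest $75.51 → $6,940.23; payment $906.68; balance $6,033.55
Quarter 2: opening $6,033.55; interest $66.36 → $6,099.91; payment $1,113.29; balance $4,986.62
Quarter 3: opening $4,986.62; interest $54.85 → $5,041.47; payment $1,319.90; balance $3,721.57
Quarter 4: opening $3,721.57; interest $40.93 → $3,762.50; payment $1,526.51; balance $2,235.99
Quarter 5: opening $2,235.99; interest $24.59 → $2,260.58; payment $1,733.12; balance $527.46
Quarter 6: opening $527.46; interest $5.80 → $533.26; payment $533.26; balance $0.00
Total interest: $75.51 + $66.36 + $54.85 + $40.93 + $24.59 + $5.80 = $268.04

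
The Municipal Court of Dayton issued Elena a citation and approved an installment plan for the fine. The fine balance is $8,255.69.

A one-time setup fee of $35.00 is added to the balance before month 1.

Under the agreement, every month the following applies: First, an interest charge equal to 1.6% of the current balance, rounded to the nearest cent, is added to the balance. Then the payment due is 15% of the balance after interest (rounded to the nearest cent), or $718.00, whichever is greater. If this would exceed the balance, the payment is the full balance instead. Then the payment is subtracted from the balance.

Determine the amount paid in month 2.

Month 1: $8,290.69 +$132.65 interest = $8,423.34; pay $1,263.50 → $7,159.84
Month 2: $7,159.84 +$114.56 interest = $7,274.40; pay $1,091.16 → $6,183.24

$1,091.16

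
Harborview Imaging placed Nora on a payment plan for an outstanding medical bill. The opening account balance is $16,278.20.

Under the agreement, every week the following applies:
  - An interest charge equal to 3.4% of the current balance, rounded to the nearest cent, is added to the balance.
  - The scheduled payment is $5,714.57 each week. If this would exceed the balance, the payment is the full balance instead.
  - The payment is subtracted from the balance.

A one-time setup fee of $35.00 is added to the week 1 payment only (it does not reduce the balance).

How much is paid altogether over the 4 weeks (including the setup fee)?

$17,450.10

Week 1: $16,278.20 +$553.46 interest = $16,831.66; pay $5,714.57 (+ $35.00 fee) → $11,117.09
Week 2: $11,117.09 +$377.98 interest = $11,495.07; pay $5,714.57 → $5,780.50
Week 3: $5,780.50 +$196.54 interest = $5,977.04; pay $5,714.57 → $262.47
Week 4: $262.47 +$8.92 interest = $271.39; pay $271.39 → $0.00
Total paid: $17,450.10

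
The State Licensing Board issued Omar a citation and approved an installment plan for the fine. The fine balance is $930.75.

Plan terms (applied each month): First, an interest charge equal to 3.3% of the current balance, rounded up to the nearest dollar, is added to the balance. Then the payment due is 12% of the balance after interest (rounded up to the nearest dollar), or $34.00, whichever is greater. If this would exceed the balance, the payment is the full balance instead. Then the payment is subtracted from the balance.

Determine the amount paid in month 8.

Month 1: $930.75 +$31.00 interest = $961.75; pay $116.00 → $845.75
Month 2: $845.75 +$28.00 interest = $873.75; pay $105.00 → $768.75
Month 3: $768.75 +$26.00 interest = $794.75; pay $96.00 → $698.75
Month 4: $698.75 +$24.00 interest = $722.75; pay $87.00 → $635.75
Month 5: $635.75 +$21.00 interest = $656.75; pay $79.00 → $577.75
Month 6: $577.75 +$20.00 interest = $597.75; pay $72.00 → $525.75
Month 7: $525.75 +$18.00 interest = $543.75; pay $66.00 → $477.75
Month 8: $477.75 +$16.00 interest = $493.75; pay $60.00 → $433.75

$60.00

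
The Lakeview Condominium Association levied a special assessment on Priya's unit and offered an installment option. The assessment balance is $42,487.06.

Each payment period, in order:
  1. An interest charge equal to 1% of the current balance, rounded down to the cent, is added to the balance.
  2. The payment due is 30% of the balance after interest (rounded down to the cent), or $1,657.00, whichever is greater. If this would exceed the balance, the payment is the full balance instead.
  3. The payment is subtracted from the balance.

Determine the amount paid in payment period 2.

# | Opening | Interest | Payment | End bal
1 | $42,487.06 | $424.87 | $12,873.57 | $30,038.36
2 | $30,038.36 | $300.38 | $9,101.62 | $21,237.12

$9,101.62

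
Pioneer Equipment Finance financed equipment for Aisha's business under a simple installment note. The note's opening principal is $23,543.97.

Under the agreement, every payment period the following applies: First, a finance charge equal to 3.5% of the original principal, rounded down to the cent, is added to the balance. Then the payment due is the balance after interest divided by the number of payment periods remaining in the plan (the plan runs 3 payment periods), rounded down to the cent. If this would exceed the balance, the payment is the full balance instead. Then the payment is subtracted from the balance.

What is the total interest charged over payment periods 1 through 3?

Payment period 1: $23,543.97 +$824.03 interest = $24,368.00; pay $8,122.66 → $16,245.34
Payment period 2: $16,245.34 +$824.03 interest = $17,069.37; pay $8,534.68 → $8,534.69
Payment period 3: $8,534.69 +$824.03 interest = $9,358.72; pay $9,358.72 → $0.00
Total interest: $824.03 + $824.03 + $824.03 = $2,472.09

$2,472.09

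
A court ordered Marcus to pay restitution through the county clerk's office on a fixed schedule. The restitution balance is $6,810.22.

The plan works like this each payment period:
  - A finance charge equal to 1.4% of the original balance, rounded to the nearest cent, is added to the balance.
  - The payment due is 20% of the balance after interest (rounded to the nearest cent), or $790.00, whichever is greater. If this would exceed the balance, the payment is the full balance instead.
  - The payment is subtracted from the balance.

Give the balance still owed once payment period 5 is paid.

$2,283.62

Payment period 1: opening $6,810.22; interest $95.34 → $6,905.56; payment $1,381.11; balance $5,524.45
Payment period 2: opening $5,524.45; interest $95.34 → $5,619.79; payment $1,123.96; balance $4,495.83
Payment period 3: opening $4,495.83; interest $95.34 → $4,591.17; payment $918.23; balance $3,672.94
Payment period 4: opening $3,672.94; interest $95.34 → $3,768.28; payment $790.00; balance $2,978.28
Payment period 5: opening $2,978.28; interest $95.34 → $3,073.62; payment $790.00; balance $2,283.62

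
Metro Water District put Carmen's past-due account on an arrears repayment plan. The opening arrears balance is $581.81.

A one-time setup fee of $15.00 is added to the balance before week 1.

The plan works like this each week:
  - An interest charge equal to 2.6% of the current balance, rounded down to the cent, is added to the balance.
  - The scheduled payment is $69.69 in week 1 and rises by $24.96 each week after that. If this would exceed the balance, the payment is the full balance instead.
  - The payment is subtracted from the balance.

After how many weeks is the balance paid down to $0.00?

# | Opening | Interest | Payment | End bal
1 | $596.81 | $15.51 | $69.69 | $542.63
2 | $542.63 | $14.10 | $94.65 | $462.08
3 | $462.08 | $12.01 | $119.61 | $354.48
4 | $354.48 | $9.21 | $144.57 | $219.12
5 | $219.12 | $5.69 | $169.53 | $55.28
6 | $55.28 | $1.43 | $56.71 | $0.00
Balance reaches $0.00 in week 6.

6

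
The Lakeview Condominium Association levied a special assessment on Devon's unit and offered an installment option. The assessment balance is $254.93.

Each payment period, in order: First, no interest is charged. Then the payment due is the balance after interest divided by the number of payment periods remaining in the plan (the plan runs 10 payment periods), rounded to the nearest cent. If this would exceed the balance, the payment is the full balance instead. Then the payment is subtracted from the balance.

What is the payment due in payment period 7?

Payment period 1: $254.93 − $25.49 → $229.44
Payment period 2: $229.44 − $25.49 → $203.95
Payment period 3: $203.95 − $25.49 → $178.46
Payment period 4: $178.46 − $25.49 → $152.97
Payment period 5: $152.97 − $25.50 → $127.47
Payment period 6: $127.47 − $25.49 → $101.98
Payment period 7: $101.98 − $25.50 → $76.48

$25.50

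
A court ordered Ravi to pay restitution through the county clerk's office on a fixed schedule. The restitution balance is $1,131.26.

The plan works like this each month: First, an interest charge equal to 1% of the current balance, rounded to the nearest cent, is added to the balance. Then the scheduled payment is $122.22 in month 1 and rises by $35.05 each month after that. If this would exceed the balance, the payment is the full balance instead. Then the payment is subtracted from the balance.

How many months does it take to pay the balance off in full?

Month 1: $1,131.26 +$11.31 interest = $1,142.57; pay $122.22 → $1,020.35
Month 2: $1,020.35 +$10.20 interest = $1,030.55; pay $157.27 → $873.28
Month 3: $873.28 +$8.73 interest = $882.01; pay $192.32 → $689.69
Month 4: $689.69 +$6.90 interest = $696.59; pay $227.37 → $469.22
Month 5: $469.22 +$4.69 interest = $473.91; pay $262.42 → $211.49
Month 6: $211.49 +$2.11 interest = $213.60; pay $213.60 → $0.00
Balance reaches $0.00 in month 6.

6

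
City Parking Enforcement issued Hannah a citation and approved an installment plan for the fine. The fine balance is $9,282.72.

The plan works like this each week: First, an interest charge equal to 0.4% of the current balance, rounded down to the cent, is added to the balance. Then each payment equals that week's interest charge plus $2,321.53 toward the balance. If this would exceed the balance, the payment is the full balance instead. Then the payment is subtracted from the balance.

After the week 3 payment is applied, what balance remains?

$2,318.13

Week 1: opening $9,282.72; interest $37.13 → $9,319.85; payment $2,358.66; balance $6,961.19
Week 2: opening $6,961.19; interest $27.84 → $6,989.03; payment $2,349.37; balance $4,639.66
Week 3: opening $4,639.66; interest $18.55 → $4,658.21; payment $2,340.08; balance $2,318.13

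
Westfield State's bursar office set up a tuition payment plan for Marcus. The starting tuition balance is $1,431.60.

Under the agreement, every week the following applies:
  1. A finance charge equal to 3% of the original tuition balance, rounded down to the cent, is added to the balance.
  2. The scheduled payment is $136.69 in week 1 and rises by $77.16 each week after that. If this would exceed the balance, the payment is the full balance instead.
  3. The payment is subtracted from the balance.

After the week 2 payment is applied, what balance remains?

$1,166.94

Week 1: $1,431.60 +$42.94 interest = $1,474.54; pay $136.69 → $1,337.85
Week 2: $1,337.85 +$42.94 interest = $1,380.79; pay $213.85 → $1,166.94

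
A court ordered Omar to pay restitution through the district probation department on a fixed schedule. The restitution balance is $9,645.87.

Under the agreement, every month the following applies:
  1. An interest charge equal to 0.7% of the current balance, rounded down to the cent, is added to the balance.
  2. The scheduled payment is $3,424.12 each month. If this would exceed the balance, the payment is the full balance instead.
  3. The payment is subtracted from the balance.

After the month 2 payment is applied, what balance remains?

$2,909.17

# | Opening | Interest | Payment | End bal
1 | $9,645.87 | $67.52 | $3,424.12 | $6,289.27
2 | $6,289.27 | $44.02 | $3,424.12 | $2,909.17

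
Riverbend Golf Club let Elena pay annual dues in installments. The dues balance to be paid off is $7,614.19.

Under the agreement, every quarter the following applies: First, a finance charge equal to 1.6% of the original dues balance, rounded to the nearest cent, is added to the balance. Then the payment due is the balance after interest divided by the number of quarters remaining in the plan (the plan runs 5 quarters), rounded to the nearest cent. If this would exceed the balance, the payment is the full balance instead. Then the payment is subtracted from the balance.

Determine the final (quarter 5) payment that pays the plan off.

$1,801.02

# | Opening | Interest | Payment | End bal
1 | $7,614.19 | $121.83 | $1,547.20 | $6,188.82
2 | $6,188.82 | $121.83 | $1,577.66 | $4,732.99
3 | $4,732.99 | $121.83 | $1,618.27 | $3,236.55
4 | $3,236.55 | $121.83 | $1,679.19 | $1,679.19
5 | $1,679.19 | $121.83 | $1,801.02 | $0.00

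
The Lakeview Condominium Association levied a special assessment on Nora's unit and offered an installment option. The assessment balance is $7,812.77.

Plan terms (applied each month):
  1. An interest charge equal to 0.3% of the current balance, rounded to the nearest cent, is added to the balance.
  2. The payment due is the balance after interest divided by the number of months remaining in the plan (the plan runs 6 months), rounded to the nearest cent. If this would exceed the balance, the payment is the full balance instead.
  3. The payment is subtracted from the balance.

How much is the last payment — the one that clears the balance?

Month 1: opening $7,812.77; interest $23.44 → $7,836.21; payment $1,306.04; balance $6,530.17
Month 2: opening $6,530.17; interest $19.59 → $6,549.76; payment $1,309.95; balance $5,239.81
Month 3: opening $5,239.81; interest $15.72 → $5,255.53; payment $1,313.88; balance $3,941.65
Month 4: opening $3,941.65; interest $11.82 → $3,953.47; payment $1,317.82; balance $2,635.65
Month 5: opening $2,635.65; interest $7.91 → $2,643.56; payment $1,321.78; balance $1,321.78
Month 6: opening $1,321.78; interest $3.97 → $1,325.75; payment $1,325.75; balance $0.00

$1,325.75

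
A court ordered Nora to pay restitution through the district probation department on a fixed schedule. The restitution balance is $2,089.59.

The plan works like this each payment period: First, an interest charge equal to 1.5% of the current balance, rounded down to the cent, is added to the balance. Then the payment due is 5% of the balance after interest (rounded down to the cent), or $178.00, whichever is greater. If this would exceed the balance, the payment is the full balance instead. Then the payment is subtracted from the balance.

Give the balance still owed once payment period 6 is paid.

$1,175.96

Payment period 1: $2,089.59 +$31.34 interest = $2,120.93; pay $178.00 → $1,942.93
Payment period 2: $1,942.93 +$29.14 interest = $1,972.07; pay $178.00 → $1,794.07
Payment period 3: $1,794.07 +$26.91 interest = $1,820.98; pay $178.00 → $1,642.98
Payment period 4: $1,642.98 +$24.64 interest = $1,667.62; pay $178.00 → $1,489.62
Payment period 5: $1,489.62 +$22.34 interest = $1,511.96; pay $178.00 → $1,333.96
Payment period 6: $1,333.96 +$20.00 interest = $1,353.96; pay $178.00 → $1,175.96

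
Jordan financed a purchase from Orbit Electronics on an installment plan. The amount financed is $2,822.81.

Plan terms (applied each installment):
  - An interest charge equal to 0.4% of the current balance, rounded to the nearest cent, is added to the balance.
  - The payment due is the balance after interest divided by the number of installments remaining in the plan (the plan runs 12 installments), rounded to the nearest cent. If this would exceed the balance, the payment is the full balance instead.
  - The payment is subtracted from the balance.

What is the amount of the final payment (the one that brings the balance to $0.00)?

$246.77

# | Opening | Interest | Payment | End bal
1 | $2,822.81 | $11.29 | $236.18 | $2,597.92
2 | $2,597.92 | $10.39 | $237.12 | $2,371.19
3 | $2,371.19 | $9.48 | $238.07 | $2,142.60
4 | $2,142.60 | $8.57 | $239.02 | $1,912.15
5 | $1,912.15 | $7.65 | $239.98 | $1,679.82
6 | $1,679.82 | $6.72 | $240.93 | $1,445.61
7 | $1,445.61 | $5.78 | $241.90 | $1,209.49
8 | $1,209.49 | $4.84 | $242.87 | $971.46
9 | $971.46 | $3.89 | $243.84 | $731.51
10 | $731.51 | $2.93 | $244.81 | $489.63
11 | $489.63 | $1.96 | $245.80 | $245.79
12 | $245.79 | $0.98 | $246.77 | $0.00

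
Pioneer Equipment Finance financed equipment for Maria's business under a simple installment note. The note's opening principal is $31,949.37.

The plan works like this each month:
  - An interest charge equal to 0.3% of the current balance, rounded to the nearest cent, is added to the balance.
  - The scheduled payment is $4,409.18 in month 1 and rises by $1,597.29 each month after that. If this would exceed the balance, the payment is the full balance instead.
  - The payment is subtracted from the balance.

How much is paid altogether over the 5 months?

Month 1: $31,949.37 +$95.85 interest = $32,045.22; pay $4,409.18 → $27,636.04
Month 2: $27,636.04 +$82.91 interest = $27,718.95; pay $6,006.47 → $21,712.48
Month 3: $21,712.48 +$65.14 interest = $21,777.62; pay $7,603.76 → $14,173.86
Month 4: $14,173.86 +$42.52 interest = $14,216.38; pay $9,201.05 → $5,015.33
Month 5: $5,015.33 +$15.05 interest = $5,030.38; pay $5,030.38 → $0.00
Total paid: $32,250.84

$32,250.84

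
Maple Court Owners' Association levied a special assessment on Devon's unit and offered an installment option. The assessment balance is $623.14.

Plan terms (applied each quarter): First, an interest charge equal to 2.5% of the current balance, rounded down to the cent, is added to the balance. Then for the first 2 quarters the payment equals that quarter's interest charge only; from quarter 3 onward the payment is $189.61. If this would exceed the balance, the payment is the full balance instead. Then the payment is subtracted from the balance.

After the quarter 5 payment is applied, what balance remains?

# | Opening | Interest | Payment | End bal
1 | $623.14 | $15.57 | $15.57 | $623.14
2 | $623.14 | $15.57 | $15.57 | $623.14
3 | $623.14 | $15.57 | $189.61 | $449.10
4 | $449.10 | $11.22 | $189.61 | $270.71
5 | $270.71 | $6.76 | $189.61 | $87.86

$87.86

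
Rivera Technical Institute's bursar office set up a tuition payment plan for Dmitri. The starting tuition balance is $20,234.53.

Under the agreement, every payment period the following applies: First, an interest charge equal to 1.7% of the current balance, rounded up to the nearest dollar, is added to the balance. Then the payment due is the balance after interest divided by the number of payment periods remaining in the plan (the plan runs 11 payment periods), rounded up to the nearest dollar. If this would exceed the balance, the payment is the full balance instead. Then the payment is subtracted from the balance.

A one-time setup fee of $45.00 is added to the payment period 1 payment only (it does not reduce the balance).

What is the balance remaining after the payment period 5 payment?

# | Opening | Interest | Payment | Fee | End bal
1 | $20,234.53 | $344.00 | $1,871.00 | $45.00 | $18,707.53
2 | $18,707.53 | $319.00 | $1,903.00 | — | $17,123.53
3 | $17,123.53 | $292.00 | $1,936.00 | — | $15,479.53
4 | $15,479.53 | $264.00 | $1,968.00 | — | $13,775.53
5 | $13,775.53 | $235.00 | $2,002.00 | — | $12,008.53

$12,008.53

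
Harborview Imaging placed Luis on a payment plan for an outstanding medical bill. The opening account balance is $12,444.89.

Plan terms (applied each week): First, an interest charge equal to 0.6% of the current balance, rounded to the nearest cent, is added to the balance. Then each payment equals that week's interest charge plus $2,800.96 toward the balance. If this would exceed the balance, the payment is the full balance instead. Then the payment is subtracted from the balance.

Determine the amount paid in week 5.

Week 1: opening $12,444.89; interest $74.67 → $12,519.56; payment $2,875.63; balance $9,643.93
Week 2: opening $9,643.93; interest $57.86 → $9,701.79; payment $2,858.82; balance $6,842.97
Week 3: opening $6,842.97; interest $41.06 → $6,884.03; payment $2,842.02; balance $4,042.01
Week 4: opening $4,042.01; interest $24.25 → $4,066.26; payment $2,825.21; balance $1,241.05
Week 5: opening $1,241.05; interest $7.45 → $1,248.50; payment $1,248.50; balance $0.00

$1,248.50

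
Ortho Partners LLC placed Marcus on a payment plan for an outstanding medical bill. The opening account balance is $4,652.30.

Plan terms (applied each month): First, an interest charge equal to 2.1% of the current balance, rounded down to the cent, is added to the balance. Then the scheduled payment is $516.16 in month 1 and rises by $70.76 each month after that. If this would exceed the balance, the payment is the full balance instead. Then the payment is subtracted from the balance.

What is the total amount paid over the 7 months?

$5,091.90

Month 1: opening $4,652.30; interest $97.69 → $4,749.99; payment $516.16; balance $4,233.83
Month 2: opening $4,233.83; interest $88.91 → $4,322.74; payment $586.92; balance $3,735.82
Month 3: opening $3,735.82; interest $78.45 → $3,814.27; payment $657.68; balance $3,156.59
Month 4: opening $3,156.59; interest $66.28 → $3,222.87; payment $728.44; balance $2,494.43
Month 5: opening $2,494.43; interest $52.38 → $2,546.81; payment $799.20; balance $1,747.61
Month 6: opening $1,747.61; interest $36.69 → $1,784.30; payment $869.96; balance $914.34
Month 7: opening $914.34; interest $19.20 → $933.54; payment $933.54; balance $0.00
Total paid: $5,091.90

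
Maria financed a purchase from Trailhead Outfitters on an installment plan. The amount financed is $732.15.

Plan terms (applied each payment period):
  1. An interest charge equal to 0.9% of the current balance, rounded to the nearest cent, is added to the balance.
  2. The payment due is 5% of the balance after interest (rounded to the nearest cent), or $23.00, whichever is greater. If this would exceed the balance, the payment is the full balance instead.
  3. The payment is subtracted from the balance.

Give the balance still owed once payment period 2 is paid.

$672.71

Payment period 1: $732.15 +$6.59 interest = $738.74; pay $36.94 → $701.80
Payment period 2: $701.80 +$6.32 interest = $708.12; pay $35.41 → $672.71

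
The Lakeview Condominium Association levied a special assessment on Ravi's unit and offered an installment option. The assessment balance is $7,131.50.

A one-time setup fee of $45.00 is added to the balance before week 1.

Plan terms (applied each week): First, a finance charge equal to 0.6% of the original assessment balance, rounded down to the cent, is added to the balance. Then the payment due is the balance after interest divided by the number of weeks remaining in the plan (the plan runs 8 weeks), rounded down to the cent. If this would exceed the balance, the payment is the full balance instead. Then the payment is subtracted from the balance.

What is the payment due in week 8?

$1,013.34

# | Opening | Interest | Payment | End bal
1 | $7,176.50 | $42.78 | $902.41 | $6,316.87
2 | $6,316.87 | $42.78 | $908.52 | $5,451.13
3 | $5,451.13 | $42.78 | $915.65 | $4,578.26
4 | $4,578.26 | $42.78 | $924.20 | $3,696.84
5 | $3,696.84 | $42.78 | $934.90 | $2,804.72
6 | $2,804.72 | $42.78 | $949.16 | $1,898.34
7 | $1,898.34 | $42.78 | $970.56 | $970.56
8 | $970.56 | $42.78 | $1,013.34 | $0.00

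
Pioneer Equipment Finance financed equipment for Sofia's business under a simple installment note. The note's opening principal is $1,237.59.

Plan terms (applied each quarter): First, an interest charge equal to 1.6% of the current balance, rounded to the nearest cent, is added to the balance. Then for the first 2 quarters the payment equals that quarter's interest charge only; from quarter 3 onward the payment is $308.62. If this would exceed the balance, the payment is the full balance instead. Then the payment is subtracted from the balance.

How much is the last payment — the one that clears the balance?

Quarter 1: opening $1,237.59; interest $19.80 → $1,257.39; payment $19.80; balance $1,237.59
Quarter 2: opening $1,237.59; interest $19.80 → $1,257.39; payment $19.80; balance $1,237.59
Quarter 3: opening $1,237.59; interest $19.80 → $1,257.39; payment $308.62; balance $948.77
Quarter 4: opening $948.77; interest $15.18 → $963.95; payment $308.62; balance $655.33
Quarter 5: opening $655.33; interest $10.49 → $665.82; payment $308.62; balance $357.20
Quarter 6: opening $357.20; interest $5.72 → $362.92; payment $308.62; balance $54.30
Quarter 7: opening $54.30; interest $0.87 → $55.17; payment $55.17; balance $0.00

$55.17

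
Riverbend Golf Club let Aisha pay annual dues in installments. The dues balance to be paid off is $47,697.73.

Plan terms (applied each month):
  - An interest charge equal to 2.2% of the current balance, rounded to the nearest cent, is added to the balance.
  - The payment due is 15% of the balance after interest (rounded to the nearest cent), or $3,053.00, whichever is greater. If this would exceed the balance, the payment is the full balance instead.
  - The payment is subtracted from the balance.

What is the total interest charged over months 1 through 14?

$6,475.06

Month 1: $47,697.73 +$1,049.35 interest = $48,747.08; pay $7,312.06 → $41,435.02
Month 2: $41,435.02 +$911.57 interest = $42,346.59; pay $6,351.99 → $35,994.60
Month 3: $35,994.60 +$791.88 interest = $36,786.48; pay $5,517.97 → $31,268.51
Month 4: $31,268.51 +$687.91 interest = $31,956.42; pay $4,793.46 → $27,162.96
Month 5: $27,162.96 +$597.59 interest = $27,760.55; pay $4,164.08 → $23,596.47
Month 6: $23,596.47 +$519.12 interest = $24,115.59; pay $3,617.34 → $20,498.25
Month 7: $20,498.25 +$450.96 interest = $20,949.21; pay $3,142.38 → $17,806.83
Month 8: $17,806.83 +$391.75 interest = $18,198.58; pay $3,053.00 → $15,145.58
Month 9: $15,145.58 +$333.20 interest = $15,478.78; pay $3,053.00 → $12,425.78
Month 10: $12,425.78 +$273.37 interest = $12,699.15; pay $3,053.00 → $9,646.15
Month 11: $9,646.15 +$212.22 interest = $9,858.37; pay $3,053.00 → $6,805.37
Month 12: $6,805.37 +$149.72 interest = $6,955.09; pay $3,053.00 → $3,902.09
Month 13: $3,902.09 +$85.85 interest = $3,987.94; pay $3,053.00 → $934.94
Month 14: $934.94 +$20.57 interest = $955.51; pay $955.51 → $0.00
Total interest: $1,049.35 + $911.57 + $791.88 + $687.91 + $597.59 + $519.12 + $450.96 + $391.75 + $333.20 + $273.37 + $212.22 + $149.72 + $85.85 + $20.57 = $6,475.06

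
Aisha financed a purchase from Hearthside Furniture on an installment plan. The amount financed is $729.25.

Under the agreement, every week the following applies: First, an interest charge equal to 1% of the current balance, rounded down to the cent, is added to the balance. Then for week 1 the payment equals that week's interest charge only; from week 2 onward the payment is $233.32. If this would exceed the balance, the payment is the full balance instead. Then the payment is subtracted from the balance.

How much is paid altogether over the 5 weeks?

# | Opening | Interest | Payment | End bal
1 | $729.25 | $7.29 | $7.29 | $729.25
2 | $729.25 | $7.29 | $233.32 | $503.22
3 | $503.22 | $5.03 | $233.32 | $274.93
4 | $274.93 | $2.74 | $233.32 | $44.35
5 | $44.35 | $0.44 | $44.79 | $0.00
Total paid: $752.04

$752.04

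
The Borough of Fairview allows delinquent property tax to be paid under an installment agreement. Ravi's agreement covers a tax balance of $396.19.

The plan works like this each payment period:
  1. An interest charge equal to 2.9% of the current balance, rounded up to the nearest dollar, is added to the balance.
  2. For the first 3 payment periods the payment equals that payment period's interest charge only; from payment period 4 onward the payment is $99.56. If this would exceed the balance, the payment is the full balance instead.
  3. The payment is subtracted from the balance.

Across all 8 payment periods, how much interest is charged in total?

Payment period 1: $396.19 +$12.00 interest = $408.19; pay $12.00 → $396.19
Payment period 2: $396.19 +$12.00 interest = $408.19; pay $12.00 → $396.19
Payment period 3: $396.19 +$12.00 interest = $408.19; pay $12.00 → $396.19
Payment period 4: $396.19 +$12.00 interest = $408.19; pay $99.56 → $308.63
Payment period 5: $308.63 +$9.00 interest = $317.63; pay $99.56 → $218.07
Payment period 6: $218.07 +$7.00 interest = $225.07; pay $99.56 → $125.51
Payment period 7: $125.51 +$4.00 interest = $129.51; pay $99.56 → $29.95
Payment period 8: $29.95 +$1.00 interest = $30.95; pay $30.95 → $0.00
Total interest: $12.00 + $12.00 + $12.00 + $12.00 + $9.00 + $7.00 + $4.00 + $1.00 = $69.00

$69.00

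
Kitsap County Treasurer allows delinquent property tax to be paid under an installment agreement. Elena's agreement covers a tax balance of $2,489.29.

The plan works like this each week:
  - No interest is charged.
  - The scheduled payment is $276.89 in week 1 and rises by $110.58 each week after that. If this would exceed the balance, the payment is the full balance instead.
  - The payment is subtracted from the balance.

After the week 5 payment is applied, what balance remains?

Week 1: $2,489.29 − $276.89 → $2,212.40
Week 2: $2,212.40 − $387.47 → $1,824.93
Week 3: $1,824.93 − $498.05 → $1,326.88
Week 4: $1,326.88 − $608.63 → $718.25
Week 5: $718.25 − $718.25 → $0.00

$0.00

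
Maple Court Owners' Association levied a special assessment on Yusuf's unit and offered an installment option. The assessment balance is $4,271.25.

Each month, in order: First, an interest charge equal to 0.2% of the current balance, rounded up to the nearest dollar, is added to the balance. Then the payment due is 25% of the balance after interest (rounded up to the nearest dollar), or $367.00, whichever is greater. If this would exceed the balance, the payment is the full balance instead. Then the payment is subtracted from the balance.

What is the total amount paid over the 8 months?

Month 1: opening $4,271.25; interest $9.00 → $4,280.25; payment $1,071.00; balance $3,209.25
Month 2: opening $3,209.25; interest $7.00 → $3,216.25; payment $805.00; balance $2,411.25
Month 3: opening $2,411.25; interest $5.00 → $2,416.25; payment $605.00; balance $1,811.25
Month 4: opening $1,811.25; interest $4.00 → $1,815.25; payment $454.00; balance $1,361.25
Month 5: opening $1,361.25; interest $3.00 → $1,364.25; payment $367.00; balance $997.25
Month 6: opening $997.25; interest $2.00 → $999.25; payment $367.00; balance $632.25
Month 7: opening $632.25; interest $2.00 → $634.25; payment $367.00; balance $267.25
Month 8: opening $267.25; interest $1.00 → $268.25; payment $268.25; balance $0.00
Total paid: $4,304.25

$4,304.25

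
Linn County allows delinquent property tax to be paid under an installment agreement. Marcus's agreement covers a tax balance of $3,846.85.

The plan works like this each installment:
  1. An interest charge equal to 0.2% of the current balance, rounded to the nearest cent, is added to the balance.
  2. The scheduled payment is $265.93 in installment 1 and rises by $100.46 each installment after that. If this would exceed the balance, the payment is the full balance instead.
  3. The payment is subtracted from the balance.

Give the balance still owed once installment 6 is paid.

Installment 1: opening $3,846.85; interest $7.69 → $3,854.54; payment $265.93; balance $3,588.61
Installment 2: opening $3,588.61; interest $7.18 → $3,595.79; payment $366.39; balance $3,229.40
Installment 3: opening $3,229.40; interest $6.46 → $3,235.86; payment $466.85; balance $2,769.01
Installment 4: opening $2,769.01; interest $5.54 → $2,774.55; payment $567.31; balance $2,207.24
Installment 5: opening $2,207.24; interest $4.41 → $2,211.65; payment $667.77; balance $1,543.88
Installment 6: opening $1,543.88; interest $3.09 → $1,546.97; payment $768.23; balance $778.74

$778.74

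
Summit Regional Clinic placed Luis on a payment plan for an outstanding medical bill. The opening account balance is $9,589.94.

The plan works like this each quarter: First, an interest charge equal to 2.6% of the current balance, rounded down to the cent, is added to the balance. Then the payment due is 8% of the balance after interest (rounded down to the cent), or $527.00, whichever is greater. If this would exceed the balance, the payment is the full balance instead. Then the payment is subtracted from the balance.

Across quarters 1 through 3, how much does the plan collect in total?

$2,231.46

Quarter 1: opening $9,589.94; interest $249.33 → $9,839.27; payment $787.14; balance $9,052.13
Quarter 2: opening $9,052.13; interest $235.35 → $9,287.48; payment $742.99; balance $8,544.49
Quarter 3: opening $8,544.49; interest $222.15 → $8,766.64; payment $701.33; balance $8,065.31
Total paid: $2,231.46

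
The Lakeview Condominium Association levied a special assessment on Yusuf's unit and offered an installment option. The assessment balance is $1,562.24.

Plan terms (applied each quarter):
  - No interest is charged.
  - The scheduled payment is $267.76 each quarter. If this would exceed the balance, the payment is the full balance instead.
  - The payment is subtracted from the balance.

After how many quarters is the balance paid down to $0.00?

6

# | Opening | Payment | End bal
1 | $1,562.24 | $267.76 | $1,294.48
2 | $1,294.48 | $267.76 | $1,026.72
3 | $1,026.72 | $267.76 | $758.96
4 | $758.96 | $267.76 | $491.20
5 | $491.20 | $267.76 | $223.44
6 | $223.44 | $223.44 | $0.00
Balance reaches $0.00 in quarter 6.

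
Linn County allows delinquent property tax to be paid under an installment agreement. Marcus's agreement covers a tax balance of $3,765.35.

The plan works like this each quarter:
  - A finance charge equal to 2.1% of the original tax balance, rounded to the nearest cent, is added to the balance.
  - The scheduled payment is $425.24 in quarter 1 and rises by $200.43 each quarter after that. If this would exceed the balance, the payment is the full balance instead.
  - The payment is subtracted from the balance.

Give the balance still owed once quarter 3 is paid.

$2,125.55

Quarter 1: $3,765.35 +$79.07 interest = $3,844.42; pay $425.24 → $3,419.18
Quarter 2: $3,419.18 +$79.07 interest = $3,498.25; pay $625.67 → $2,872.58
Quarter 3: $2,872.58 +$79.07 interest = $2,951.65; pay $826.10 → $2,125.55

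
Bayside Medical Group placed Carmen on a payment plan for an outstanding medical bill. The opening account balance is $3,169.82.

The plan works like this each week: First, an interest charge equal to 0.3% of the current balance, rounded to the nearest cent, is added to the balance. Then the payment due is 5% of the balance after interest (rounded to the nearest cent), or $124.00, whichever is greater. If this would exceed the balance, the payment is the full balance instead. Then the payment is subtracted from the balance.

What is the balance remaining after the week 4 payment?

$2,612.96

Week 1: opening $3,169.82; interest $9.51 → $3,179.33; payment $158.97; balance $3,020.36
Week 2: opening $3,020.36; interest $9.06 → $3,029.42; payment $151.47; balance $2,877.95
Week 3: opening $2,877.95; interest $8.63 → $2,886.58; payment $144.33; balance $2,742.25
Week 4: opening $2,742.25; interest $8.23 → $2,750.48; payment $137.52; balance $2,612.96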